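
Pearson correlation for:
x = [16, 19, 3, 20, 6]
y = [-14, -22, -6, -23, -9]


n=5, Σx=64, Σy=-74, Σxy=-1174, Σx²=1062, Σy²=1326
r = (5×(-1174) - 64×(-74))/√((5×1062 - 64²)(5×1326 - (-74)²))
= -1134/√(1214×1154) = -1134/√1400956 ≈ -1134/1183.6199 ≈ -0.9581

r ≈ -0.9581


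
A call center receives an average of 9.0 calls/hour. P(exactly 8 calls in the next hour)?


Poisson(λ=9.0): P(X=8) = e^(-λ)×λ^k/k!
= e^(-9.0) × 9.0^8 / 8!
≈ 0.0001234098041 × 43046721 / 40320 ≈ 0.131756

P(X=8) ≈ 0.131756 ≈ 13.18%


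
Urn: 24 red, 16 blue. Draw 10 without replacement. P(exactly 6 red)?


Hypergeometric: C(24,6)×C(16,4)/C(40,10)
= 134596×1820/847660528 = 5635/19499

P(X=6) = 5635/19499 ≈ 28.90%


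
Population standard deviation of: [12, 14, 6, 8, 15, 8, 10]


Mean = 73/7
  (12-73/7)²=121/49
  (14-73/7)²=625/49
  (6-73/7)²=961/49
  (8-73/7)²=289/49
  (15-73/7)²=1024/49
  (8-73/7)²=289/49
  (10-73/7)²=9/49
Σ(x-μ)² = 474/7
σ² = (474/7)/7 = 474/49

σ = √(474/49) ≈ 3.1102


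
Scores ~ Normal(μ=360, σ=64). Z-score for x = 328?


z = (x - μ)/σ = (328 - 360)/64 = -0.5

z = -0.5


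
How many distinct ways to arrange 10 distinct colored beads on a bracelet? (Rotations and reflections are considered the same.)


Free circular arrangements: rotations and reflections both identified.
(n-1)!/2 = 9!/2 = 362880/2 = 181440

181440


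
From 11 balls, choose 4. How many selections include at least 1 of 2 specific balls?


Complement: C(11,4) - C(9,4) = 330 - 126 = 204

204


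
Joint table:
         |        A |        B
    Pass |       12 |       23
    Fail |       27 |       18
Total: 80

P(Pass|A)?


P(Pass|A) = 12/(12+27) = 12/39 = 4/13

P = 4/13 ≈ 30.77%


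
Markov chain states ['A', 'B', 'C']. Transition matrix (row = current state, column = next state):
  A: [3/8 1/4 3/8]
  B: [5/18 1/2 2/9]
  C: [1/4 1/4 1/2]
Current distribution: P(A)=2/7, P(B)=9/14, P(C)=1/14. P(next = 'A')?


P(next=A) = Σᵢ P(now=i)×P(i→A)
= 2/7×3/8 + 9/14×5/18 + 1/14×1/4
= 3/28 + 5/28 + 1/56 = 17/56

P = 17/56 ≈ 0.3036


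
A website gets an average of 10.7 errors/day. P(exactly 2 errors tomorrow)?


Poisson(λ=10.7): P(X=2) = e^(-λ)×λ^k/k!
= e^(-10.7) × 10.7^2 / 2!
≈ 2.254493791e-05 × 114.49 / 2 ≈ 0.001291

P(X=2) ≈ 0.001291 ≈ 0.13%


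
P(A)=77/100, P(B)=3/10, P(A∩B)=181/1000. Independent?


P(A)×P(B) = 231/1000
P(A∩B) = 181/1000
Not equal → NOT independent

No, not independent


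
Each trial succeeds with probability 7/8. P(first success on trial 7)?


Geometric: P(X=7) = (1-p)^(k-1)×p = (1/8)^6×7/8 = 7/2097152

P(X=7) = 7/2097152 ≈ 0.00%


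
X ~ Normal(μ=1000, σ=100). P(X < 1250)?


z = (1250-1000)/100 = 2.5
P(Z < 2.5) = 0.9938

P(X < 1250) ≈ 0.9938


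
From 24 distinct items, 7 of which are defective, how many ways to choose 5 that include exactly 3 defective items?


Choose 3 of the 7 defective items and 2 of the other 17 items:
C(7,3)×C(17,2) = 35×136 = 4760

4760


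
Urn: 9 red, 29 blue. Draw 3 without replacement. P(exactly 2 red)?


Hypergeometric: C(9,2)×C(29,1)/C(38,3)
= 36×29/8436 = 87/703

P(X=2) = 87/703 ≈ 12.38%


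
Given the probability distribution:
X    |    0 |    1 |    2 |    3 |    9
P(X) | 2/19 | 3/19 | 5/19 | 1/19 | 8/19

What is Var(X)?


E[X] = 88/19
E[X²] = 680/19
Var(X) = E[X²] - (E[X])² = 680/19 - 7744/361 = 5176/361

Var(X) = 5176/361 ≈ 14.3380


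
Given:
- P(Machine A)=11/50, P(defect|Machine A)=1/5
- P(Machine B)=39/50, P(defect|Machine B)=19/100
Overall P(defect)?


P(B) = Σ P(B|Aᵢ)×P(Aᵢ)
  1/5×11/50 = 11/250
  19/100×39/50 = 741/5000
Sum = 961/5000

P(defect) = 961/5000 ≈ 19.22%


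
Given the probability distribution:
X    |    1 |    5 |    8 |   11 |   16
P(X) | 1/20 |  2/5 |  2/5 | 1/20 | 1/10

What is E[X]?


E[X] = Σ x·P(X=x)
= (1)×(1/20) + (5)×(2/5) + (8)×(2/5) + (11)×(1/20) + (16)×(1/10)
= 37/5

E[X] = 37/5


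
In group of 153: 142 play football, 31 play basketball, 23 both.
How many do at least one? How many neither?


|A∪B| = 142+31-23 = 150
Neither = 153-150 = 3

At least one: 150; Neither: 3


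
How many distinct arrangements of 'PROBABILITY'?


Letters: 11, freq: {'P': 1, 'R': 1, 'O': 1, 'B': 2, 'A': 1, 'I': 2, 'L': 1, 'T': 1, 'Y': 1}
11!/(1!×1!×1!×2!×1!×2!×1!×1!×1!) = 39916800/4 = 9979200

9979200


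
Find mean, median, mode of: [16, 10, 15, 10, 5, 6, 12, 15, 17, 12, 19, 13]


Sorted: [5, 6, 10, 10, 12, 12, 13, 15, 15, 16, 17, 19]
Mean = 150/12 = 25/2
Median = 25/2
Freq: {16: 1, 10: 2, 15: 2, 5: 1, 6: 1, 12: 2, 17: 1, 19: 1, 13: 1}
Mode: [10, 12, 15]

Mean=25/2, Median=25/2, Mode=[10, 12, 15]


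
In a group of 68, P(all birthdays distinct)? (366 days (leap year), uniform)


P(all different) = Π(366-i)/366 for i=0..67
= (366/366)×(365/366)×...×(299/366)
= 0.001299

P ≈ 0.0013 ≈ 0.13%


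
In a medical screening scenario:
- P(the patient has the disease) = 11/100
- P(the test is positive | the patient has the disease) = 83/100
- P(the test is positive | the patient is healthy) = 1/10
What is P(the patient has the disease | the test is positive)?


Using Bayes' theorem:
P(A|B) = P(B|A)·P(A) / P(B)

P(the test is positive) = 83/100 × 11/100 + 1/10 × 89/100
= 913/10000 + 89/1000 = 1803/10000

P(the patient has the disease|the test is positive) = (913/10000) / (1803/10000) = 913/1803

P(the patient has the disease|the test is positive) = 913/1803 ≈ 50.64%


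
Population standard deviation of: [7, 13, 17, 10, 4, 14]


Mean = 65/6
  (7-65/6)²=529/36
  (13-65/6)²=169/36
  (17-65/6)²=1369/36
  (10-65/6)²=25/36
  (4-65/6)²=1681/36
  (14-65/6)²=361/36
Σ(x-μ)² = 689/6
σ² = (689/6)/6 = 689/36

σ = √(689/36) ≈ 4.3748


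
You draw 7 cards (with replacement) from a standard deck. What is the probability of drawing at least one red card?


P(not a red card) = 26/52 = 1/2
P(none in 7 draws) = (1/2)^7 = 1/128
P(≥1 red card) = 1 - 1/128 = 127/128

P = 127/128 ≈ 99.22%


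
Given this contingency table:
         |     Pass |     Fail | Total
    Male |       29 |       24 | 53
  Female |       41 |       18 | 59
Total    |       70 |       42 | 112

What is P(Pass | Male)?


P(Pass | Male) = 29/(29+24) = 29/53

P(Pass|Male) = 29/53 ≈ 54.72%


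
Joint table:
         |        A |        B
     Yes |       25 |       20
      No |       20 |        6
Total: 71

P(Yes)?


P(Yes) = (25+20)/71 = 45/71

P(Yes) = 45/71 ≈ 63.38%


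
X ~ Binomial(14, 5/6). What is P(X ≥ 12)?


P(X ≥ 12) = Σ P(X=i) for i=12..14
P(X=12) = 22216796875/78364164096
P(X=13) = 8544921875/39182082048
P(X=14) = 6103515625/78364164096
Sum = 7568359375/13060694016

P(X ≥ 12) = 7568359375/13060694016 ≈ 57.95%


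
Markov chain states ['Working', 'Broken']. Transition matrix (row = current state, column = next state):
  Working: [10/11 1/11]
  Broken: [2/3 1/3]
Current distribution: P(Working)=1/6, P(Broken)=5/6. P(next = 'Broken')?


P(next=Broken) = Σᵢ P(now=i)×P(i→Broken)
= 1/6×1/11 + 5/6×1/3
= 1/66 + 5/18 = 29/99

P = 29/99 ≈ 0.2929


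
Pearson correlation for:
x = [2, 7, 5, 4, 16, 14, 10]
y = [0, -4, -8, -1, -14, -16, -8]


n=7, Σx=58, Σy=-51, Σxy=-600, Σx²=646, Σy²=597
r = (7×(-600) - 58×(-51))/√((7×646 - 58²)(7×597 - (-51)²))
= -1242/√(1158×1578) = -1242/√1827324 ≈ -1242/1351.7855 ≈ -0.9188

r ≈ -0.9188


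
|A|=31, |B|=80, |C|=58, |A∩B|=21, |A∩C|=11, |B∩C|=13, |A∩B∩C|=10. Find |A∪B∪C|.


|A∪B∪C| = 31+80+58-21-11-13+10 = 134

|A∪B∪C| = 134


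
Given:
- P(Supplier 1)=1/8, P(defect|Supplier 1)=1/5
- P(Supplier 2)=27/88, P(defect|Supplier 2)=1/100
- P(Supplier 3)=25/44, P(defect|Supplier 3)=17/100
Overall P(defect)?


P(B) = Σ P(B|Aᵢ)×P(Aᵢ)
  1/5×1/8 = 1/40
  1/100×27/88 = 27/8800
  17/100×25/44 = 17/176
Sum = 1097/8800

P(defect) = 1097/8800 ≈ 12.47%


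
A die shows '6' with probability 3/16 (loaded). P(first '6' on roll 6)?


Geometric: P(X=6) = (1-p)^(k-1)×p = (13/16)^5×3/16 = 1113879/16777216

P(X=6) = 1113879/16777216 ≈ 6.64%


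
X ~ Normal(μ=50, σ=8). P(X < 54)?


z = (54-50)/8 = 0.5
P(Z < 0.5) = 0.6915

P(X < 54) ≈ 0.6915


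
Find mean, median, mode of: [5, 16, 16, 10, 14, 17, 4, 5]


Sorted: [4, 5, 5, 10, 14, 16, 16, 17]
Mean = 87/8
Median = 12
Freq: {5: 2, 16: 2, 10: 1, 14: 1, 17: 1, 4: 1}
Mode: [5, 16]

Mean=87/8, Median=12, Mode=[5, 16]


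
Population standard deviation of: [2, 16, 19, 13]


Mean = 50/4 = 25/2
  (2-25/2)²=441/4
  (16-25/2)²=49/4
  (19-25/2)²=169/4
  (13-25/2)²=1/4
Σ(x-μ)² = 165
σ² = 165/4

σ = √(165/4) ≈ 6.4226


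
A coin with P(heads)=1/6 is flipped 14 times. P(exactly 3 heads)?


Binomial: P(X=3) = C(14,3)×p^3×(1-p)^11
= 364 × 1/216 × 48828125/362797056 = 4443359375/19591041024

P(X=3) = 4443359375/19591041024 ≈ 22.68%


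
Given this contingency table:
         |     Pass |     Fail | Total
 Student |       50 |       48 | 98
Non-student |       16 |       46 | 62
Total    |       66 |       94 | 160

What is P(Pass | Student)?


P(Pass | Student) = 50/(50+48) = 50/98 = 25/49

P(Pass|Student) = 25/49 ≈ 51.02%


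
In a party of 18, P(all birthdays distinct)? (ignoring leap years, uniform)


P(all different) = Π(365-i)/365 for i=0..17
= (365/365)×(364/365)×...×(348/365)
= 0.653089

P ≈ 0.6531 ≈ 65.31%


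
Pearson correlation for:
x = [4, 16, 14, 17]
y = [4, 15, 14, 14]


n=4, Σx=51, Σy=47, Σxy=690, Σx²=757, Σy²=633
r = (4×690 - 51×47)/√((4×757 - 51²)(4×633 - 47²))
= 363/√(427×323) = 363/√137921 ≈ 363/371.3772 ≈ 0.9774

r ≈ 0.9774


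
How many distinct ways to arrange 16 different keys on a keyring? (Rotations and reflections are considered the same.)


Free circular arrangements: rotations and reflections both identified.
(n-1)!/2 = 15!/2 = 1307674368000/2 = 653837184000

653837184000


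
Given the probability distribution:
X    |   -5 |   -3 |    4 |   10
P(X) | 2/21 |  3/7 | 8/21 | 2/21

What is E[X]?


E[X] = Σ x·P(X=x)
= (-5)×(2/21) + (-3)×(3/7) + (4)×(8/21) + (10)×(2/21)
= 5/7

E[X] = 5/7


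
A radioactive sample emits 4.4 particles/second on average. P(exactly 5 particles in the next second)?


Poisson(λ=4.4): P(X=5) = e^(-λ)×λ^k/k!
= e^(-4.4) × 4.4^5 / 5!
≈ 0.0122773399 × 1649.16224 / 120 ≈ 0.168728

P(X=5) ≈ 0.168728 ≈ 16.87%


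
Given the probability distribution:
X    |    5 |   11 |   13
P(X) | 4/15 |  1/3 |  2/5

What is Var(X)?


E[X] = 51/5
E[X²] = 573/5
Var(X) = E[X²] - (E[X])² = 573/5 - 2601/25 = 264/25

Var(X) = 264/25 ≈ 10.5600


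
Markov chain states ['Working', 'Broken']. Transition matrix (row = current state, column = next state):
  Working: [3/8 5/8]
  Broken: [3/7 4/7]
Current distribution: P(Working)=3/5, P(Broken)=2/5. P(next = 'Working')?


P(next=Working) = Σᵢ P(now=i)×P(i→Working)
= 3/5×3/8 + 2/5×3/7
= 9/40 + 6/35 = 111/280

P = 111/280 ≈ 0.3964


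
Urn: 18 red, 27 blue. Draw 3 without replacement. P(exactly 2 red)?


Hypergeometric: C(18,2)×C(27,1)/C(45,3)
= 153×27/14190 = 1377/4730

P(X=2) = 1377/4730 ≈ 29.11%


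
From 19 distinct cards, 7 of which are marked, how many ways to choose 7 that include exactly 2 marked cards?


Choose 2 of the 7 marked cards and 5 of the other 12 cards:
C(7,2)×C(12,5) = 21×792 = 16632

16632


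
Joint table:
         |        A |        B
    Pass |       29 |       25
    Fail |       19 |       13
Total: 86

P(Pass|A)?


P(Pass|A) = 29/(29+19) = 29/48

P = 29/48 ≈ 60.42%


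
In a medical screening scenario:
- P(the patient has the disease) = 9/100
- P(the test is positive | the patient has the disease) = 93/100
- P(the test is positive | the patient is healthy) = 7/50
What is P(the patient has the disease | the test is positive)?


Using Bayes' theorem:
P(A|B) = P(B|A)·P(A) / P(B)

P(the test is positive) = 93/100 × 9/100 + 7/50 × 91/100
= 837/10000 + 637/5000 = 2111/10000

P(the patient has the disease|the test is positive) = (837/10000) / (2111/10000) = 837/2111

P(the patient has the disease|the test is positive) = 837/2111 ≈ 39.65%


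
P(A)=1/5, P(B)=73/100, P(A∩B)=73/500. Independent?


P(A)×P(B) = 73/500
P(A∩B) = 73/500
Equal ✓ → Independent

Yes, independent


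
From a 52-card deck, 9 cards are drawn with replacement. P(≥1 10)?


P(not a 10) = 48/52 = 12/13
P(none in 9 draws) = (12/13)^9 = 5159780352/10604499373
P(≥1 10) = 1 - 5159780352/10604499373 = 5444719021/10604499373

P = 5444719021/10604499373 ≈ 51.34%


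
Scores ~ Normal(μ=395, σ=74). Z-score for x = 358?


z = (x - μ)/σ = (358 - 395)/74 = -0.5

z = -0.5


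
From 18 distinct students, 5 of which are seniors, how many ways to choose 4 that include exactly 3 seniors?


Choose 3 of the 5 seniors and 1 of the other 13 students:
C(5,3)×C(13,1) = 10×13 = 130

130


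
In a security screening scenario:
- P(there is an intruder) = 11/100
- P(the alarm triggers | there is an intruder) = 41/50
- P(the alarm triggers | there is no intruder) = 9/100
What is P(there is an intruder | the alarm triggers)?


Using Bayes' theorem:
P(A|B) = P(B|A)·P(A) / P(B)

P(the alarm triggers) = 41/50 × 11/100 + 9/100 × 89/100
= 451/5000 + 801/10000 = 1703/10000

P(there is an intruder|the alarm triggers) = (451/5000) / (1703/10000) = 902/1703

P(there is an intruder|the alarm triggers) = 902/1703 ≈ 52.97%


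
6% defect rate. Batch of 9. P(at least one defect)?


P(all good) = (47/50)^9 = 1119130473102767/1953125000000000
P(≥1 defect) = 833994526897233/1953125000000000

P = 833994526897233/1953125000000000 ≈ 42.70%


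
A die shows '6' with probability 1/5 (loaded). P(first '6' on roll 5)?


Geometric: P(X=5) = (1-p)^(k-1)×p = (4/5)^4×1/5 = 256/3125

P(X=5) = 256/3125 ≈ 8.19%


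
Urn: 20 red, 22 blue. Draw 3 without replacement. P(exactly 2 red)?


Hypergeometric: C(20,2)×C(22,1)/C(42,3)
= 190×22/11480 = 209/574

P(X=2) = 209/574 ≈ 36.41%


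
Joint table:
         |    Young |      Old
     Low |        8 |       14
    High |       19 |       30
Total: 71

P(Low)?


P(Low) = (8+14)/71 = 22/71

P(Low) = 22/71 ≈ 30.99%


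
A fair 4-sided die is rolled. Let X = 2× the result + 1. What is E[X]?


E[die] = (1+4)/2 = 5/2
E[X] = 2×5/2 + 1 = 6

E[X] = 6


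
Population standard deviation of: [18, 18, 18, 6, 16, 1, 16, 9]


Mean = 102/8 = 51/4
  (18-51/4)²=441/16
  (18-51/4)²=441/16
  (18-51/4)²=441/16
  (6-51/4)²=729/16
  (16-51/4)²=169/16
  (1-51/4)²=2209/16
  (16-51/4)²=169/16
  (9-51/4)²=225/16
Σ(x-μ)² = 603/2
σ² = (603/2)/8 = 603/16

σ = √(603/16) ≈ 6.1390


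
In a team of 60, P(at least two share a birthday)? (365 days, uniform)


P(all different) = Π(365-i)/365 for i=0..59
= 0.005877
P(match) = 1 - 0.005877 = 0.994123

P ≈ 0.9941 ≈ 99.41%


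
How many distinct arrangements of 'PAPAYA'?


Letters: 6, freq: {'P': 2, 'A': 3, 'Y': 1}
6!/(2!×3!×1!) = 720/12 = 60

60


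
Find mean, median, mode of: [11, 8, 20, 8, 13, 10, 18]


Sorted: [8, 8, 10, 11, 13, 18, 20]
Mean = 88/7
Median = 11
Freq: {11: 1, 8: 2, 20: 1, 13: 1, 10: 1, 18: 1}
Mode: [8]

Mean=88/7, Median=11, Mode=8


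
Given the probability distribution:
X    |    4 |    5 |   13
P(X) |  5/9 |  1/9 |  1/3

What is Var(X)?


E[X] = 64/9
E[X²] = 68
Var(X) = E[X²] - (E[X])² = 68 - 4096/81 = 1412/81

Var(X) = 1412/81 ≈ 17.4321


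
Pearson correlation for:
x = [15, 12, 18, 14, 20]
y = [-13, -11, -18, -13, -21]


n=5, Σx=79, Σy=-76, Σxy=-1253, Σx²=1289, Σy²=1224
r = (5×(-1253) - 79×(-76))/√((5×1289 - 79²)(5×1224 - (-76)²))
= -261/√(204×344) = -261/√70176 ≈ -261/264.9075 ≈ -0.9852

r ≈ -0.9852


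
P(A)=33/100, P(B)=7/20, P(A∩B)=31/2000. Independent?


P(A)×P(B) = 231/2000
P(A∩B) = 31/2000
Not equal → NOT independent

No, not independent


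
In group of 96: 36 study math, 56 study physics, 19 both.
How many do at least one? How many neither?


|A∪B| = 36+56-19 = 73
Neither = 96-73 = 23

At least one: 73; Neither: 23


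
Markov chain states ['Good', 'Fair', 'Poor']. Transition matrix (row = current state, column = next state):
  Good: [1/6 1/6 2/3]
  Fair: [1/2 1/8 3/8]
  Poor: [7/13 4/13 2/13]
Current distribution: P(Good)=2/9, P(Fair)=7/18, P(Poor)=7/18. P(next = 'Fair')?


P(next=Fair) = Σᵢ P(now=i)×P(i→Fair)
= 2/9×1/6 + 7/18×1/8 + 7/18×4/13
= 1/27 + 7/144 + 14/117 = 1153/5616

P = 1153/5616 ≈ 0.2053


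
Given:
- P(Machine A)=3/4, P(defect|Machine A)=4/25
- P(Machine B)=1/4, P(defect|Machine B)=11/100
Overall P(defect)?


P(B) = Σ P(B|Aᵢ)×P(Aᵢ)
  4/25×3/4 = 3/25
  11/100×1/4 = 11/400
Sum = 59/400

P(defect) = 59/400 ≈ 14.75%


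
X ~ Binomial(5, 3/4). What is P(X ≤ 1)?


P(X ≤ 1) = Σ P(X=i) for i=0..1
P(X=0) = 1/1024
P(X=1) = 15/1024
Sum = 1/64

P(X ≤ 1) = 1/64 ≈ 1.56%


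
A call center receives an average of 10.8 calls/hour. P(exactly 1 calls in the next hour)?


Poisson(λ=10.8): P(X=1) = e^(-λ)×λ^k/k!
= e^(-10.8) × 10.8^1 / 1!
≈ 2.039950341e-05 × 10.8 / 1 ≈ 0.000220

P(X=1) ≈ 0.000220 ≈ 0.02%


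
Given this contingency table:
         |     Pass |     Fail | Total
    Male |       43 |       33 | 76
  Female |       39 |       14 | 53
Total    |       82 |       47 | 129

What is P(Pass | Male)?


P(Pass | Male) = 43/(43+33) = 43/76

P(Pass|Male) = 43/76 ≈ 56.58%


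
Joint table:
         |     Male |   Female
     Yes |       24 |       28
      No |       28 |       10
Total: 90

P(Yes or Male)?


P(Yes∨Male) = P(Yes) + P(Male) - P(Yes∧Male)
= (52 + 52 - 24)/90 = 80/90 = 8/9

P = 8/9 ≈ 88.89%


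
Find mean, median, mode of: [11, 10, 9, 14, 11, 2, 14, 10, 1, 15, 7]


Sorted: [1, 2, 7, 9, 10, 10, 11, 11, 14, 14, 15]
Mean = 104/11
Median = 10
Freq: {11: 2, 10: 2, 9: 1, 14: 2, 2: 1, 1: 1, 15: 1, 7: 1}
Mode: [10, 11, 14]

Mean=104/11, Median=10, Mode=[10, 11, 14]


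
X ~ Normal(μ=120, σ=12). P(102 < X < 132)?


z₁=(102-120)/12=-1.5, z₂=(132-120)/12=1.0
P = Φ(1.0) - Φ(-1.5) = 0.841345 - 0.066807 = 0.774538 ≈ 0.7745

P(102 < X < 132) ≈ 0.7745


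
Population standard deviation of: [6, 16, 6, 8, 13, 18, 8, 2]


Mean = 77/8
  (6-77/8)²=841/64
  (16-77/8)²=2601/64
  (6-77/8)²=841/64
  (8-77/8)²=169/64
  (13-77/8)²=729/64
  (18-77/8)²=4489/64
  (8-77/8)²=169/64
  (2-77/8)²=3721/64
Σ(x-μ)² = 1695/8
σ² = (1695/8)/8 = 1695/64

σ = √(1695/64) ≈ 5.1463


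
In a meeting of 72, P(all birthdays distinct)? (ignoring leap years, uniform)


P(all different) = Π(365-i)/365 for i=0..71
= (365/365)×(364/365)×...×(294/365)
= 0.000547

P ≈ 0.0005 ≈ 0.05%


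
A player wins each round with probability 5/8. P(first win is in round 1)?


Geometric: P(X=1) = (1-p)^(k-1)×p = (3/8)^0×5/8 = 5/8

P(X=1) = 5/8 ≈ 62.50%


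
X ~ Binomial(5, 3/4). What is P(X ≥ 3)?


P(X ≥ 3) = Σ P(X=i) for i=3..5
P(X=3) = 135/512
P(X=4) = 405/1024
P(X=5) = 243/1024
Sum = 459/512

P(X ≥ 3) = 459/512 ≈ 89.65%


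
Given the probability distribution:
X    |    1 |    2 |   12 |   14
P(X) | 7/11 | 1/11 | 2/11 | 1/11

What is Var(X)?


E[X] = 47/11
E[X²] = 45
Var(X) = E[X²] - (E[X])² = 45 - 2209/121 = 3236/121

Var(X) = 3236/121 ≈ 26.7438


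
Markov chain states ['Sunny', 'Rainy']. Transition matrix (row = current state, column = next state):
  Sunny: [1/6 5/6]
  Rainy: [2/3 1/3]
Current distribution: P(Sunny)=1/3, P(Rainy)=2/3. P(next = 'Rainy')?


P(next=Rainy) = Σᵢ P(now=i)×P(i→Rainy)
= 1/3×5/6 + 2/3×1/3
= 5/18 + 2/9 = 1/2

P = 1/2 ≈ 0.5000


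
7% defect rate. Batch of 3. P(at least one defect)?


P(all good) = (93/100)^3 = 804357/1000000
P(≥1 defect) = 195643/1000000

P = 195643/1000000 ≈ 19.56%


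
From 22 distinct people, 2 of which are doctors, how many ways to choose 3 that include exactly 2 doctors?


Choose 2 of the 2 doctors and 1 of the other 20 people:
C(2,2)×C(20,1) = 1×20 = 20

20


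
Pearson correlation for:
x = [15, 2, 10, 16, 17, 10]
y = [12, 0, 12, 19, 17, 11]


n=6, Σx=70, Σy=71, Σxy=1003, Σx²=974, Σy²=1059
r = (6×1003 - 70×71)/√((6×974 - 70²)(6×1059 - 71²))
= 1048/√(944×1313) = 1048/√1239472 ≈ 1048/1113.3158 ≈ 0.9413

r ≈ 0.9413


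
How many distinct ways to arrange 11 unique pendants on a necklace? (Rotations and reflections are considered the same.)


Free circular arrangements: rotations and reflections both identified.
(n-1)!/2 = 10!/2 = 3628800/2 = 1814400

1814400


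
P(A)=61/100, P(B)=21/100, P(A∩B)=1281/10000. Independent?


P(A)×P(B) = 1281/10000
P(A∩B) = 1281/10000
Equal ✓ → Independent

Yes, independent


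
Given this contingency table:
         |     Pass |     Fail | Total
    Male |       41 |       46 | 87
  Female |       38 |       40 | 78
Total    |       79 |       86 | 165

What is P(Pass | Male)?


P(Pass | Male) = 41/(41+46) = 41/87

P(Pass|Male) = 41/87 ≈ 47.13%


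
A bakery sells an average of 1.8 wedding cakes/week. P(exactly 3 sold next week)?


Poisson(λ=1.8): P(X=3) = e^(-λ)×λ^k/k!
= e^(-1.8) × 1.8^3 / 3!
≈ 0.1652988882 × 5.832 / 6 ≈ 0.160671

P(X=3) ≈ 0.160671 ≈ 16.07%


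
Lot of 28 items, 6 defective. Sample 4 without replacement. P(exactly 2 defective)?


Hypergeometric: C(6,2)×C(22,2)/C(28,4)
= 15×231/20475 = 11/65

P(X=2) = 11/65 ≈ 16.92%


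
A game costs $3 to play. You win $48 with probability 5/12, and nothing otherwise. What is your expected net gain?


E[gain] = (48-3)×5/12 + (-3)×7/12
= 75/4 - 7/4 = 17

Expected net gain = $17 ≈ $17.00


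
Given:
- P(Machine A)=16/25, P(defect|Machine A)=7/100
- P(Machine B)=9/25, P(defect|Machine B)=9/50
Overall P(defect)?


P(B) = Σ P(B|Aᵢ)×P(Aᵢ)
  7/100×16/25 = 28/625
  9/50×9/25 = 81/1250
Sum = 137/1250

P(defect) = 137/1250 ≈ 10.96%


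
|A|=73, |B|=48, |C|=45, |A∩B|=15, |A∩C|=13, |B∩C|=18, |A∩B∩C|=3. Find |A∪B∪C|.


|A∪B∪C| = 73+48+45-15-13-18+3 = 123

|A∪B∪C| = 123


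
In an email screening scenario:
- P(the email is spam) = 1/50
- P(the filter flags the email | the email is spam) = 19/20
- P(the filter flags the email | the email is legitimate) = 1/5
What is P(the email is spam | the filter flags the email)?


Using Bayes' theorem:
P(A|B) = P(B|A)·P(A) / P(B)

P(the filter flags the email) = 19/20 × 1/50 + 1/5 × 49/50
= 19/1000 + 49/250 = 43/200

P(the email is spam|the filter flags the email) = (19/1000) / (43/200) = 19/215

P(the email is spam|the filter flags the email) = 19/215 ≈ 8.84%


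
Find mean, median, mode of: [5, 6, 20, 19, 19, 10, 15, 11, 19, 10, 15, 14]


Sorted: [5, 6, 10, 10, 11, 14, 15, 15, 19, 19, 19, 20]
Mean = 163/12
Median = 29/2
Freq: {5: 1, 6: 1, 20: 1, 19: 3, 10: 2, 15: 2, 11: 1, 14: 1}
Mode: [19]

Mean=163/12, Median=29/2, Mode=19


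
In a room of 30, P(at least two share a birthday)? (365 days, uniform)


P(all different) = Π(365-i)/365 for i=0..29
= 0.293684
P(match) = 1 - 0.293684 = 0.706316

P ≈ 0.7063 ≈ 70.63%


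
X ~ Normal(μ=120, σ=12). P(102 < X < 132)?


z₁=(102-120)/12=-1.5, z₂=(132-120)/12=1.0
P = Φ(1.0) - Φ(-1.5) = 0.841345 - 0.066807 = 0.774538 ≈ 0.7745

P(102 < X < 132) ≈ 0.7745


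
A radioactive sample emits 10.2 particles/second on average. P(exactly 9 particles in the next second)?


Poisson(λ=10.2): P(X=9) = e^(-λ)×λ^k/k!
= e^(-10.2) × 10.2^9 / 9!
≈ 3.717031868e-05 × 1195092568.62 / 362880 ≈ 0.122415

P(X=9) ≈ 0.122415 ≈ 12.24%


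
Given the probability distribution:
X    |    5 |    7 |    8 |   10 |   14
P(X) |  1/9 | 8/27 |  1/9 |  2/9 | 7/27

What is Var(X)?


E[X] = 253/27
E[X²] = 877/9
Var(X) = E[X²] - (E[X])² = 877/9 - 64009/729 = 7028/729

Var(X) = 7028/729 ≈ 9.6406


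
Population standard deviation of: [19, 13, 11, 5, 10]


Mean = 58/5
  (19-58/5)²=1369/25
  (13-58/5)²=49/25
  (11-58/5)²=9/25
  (5-58/5)²=1089/25
  (10-58/5)²=64/25
Σ(x-μ)² = 516/5
σ² = (516/5)/5 = 516/25

σ = √(516/25) ≈ 4.5431


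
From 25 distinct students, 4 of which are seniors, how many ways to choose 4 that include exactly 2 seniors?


Choose 2 of the 4 seniors and 2 of the other 21 students:
C(4,2)×C(21,2) = 6×210 = 1260

1260


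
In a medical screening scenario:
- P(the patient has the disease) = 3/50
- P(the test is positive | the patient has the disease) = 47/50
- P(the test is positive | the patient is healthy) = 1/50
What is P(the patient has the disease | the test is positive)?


Using Bayes' theorem:
P(A|B) = P(B|A)·P(A) / P(B)

P(the test is positive) = 47/50 × 3/50 + 1/50 × 47/50
= 141/2500 + 47/2500 = 47/625

P(the patient has the disease|the test is positive) = (141/2500) / (47/625) = 3/4

P(the patient has the disease|the test is positive) = 3/4 ≈ 75.00%


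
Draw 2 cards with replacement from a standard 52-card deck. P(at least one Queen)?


P(not a Queen) = 48/52 = 12/13
P(none in 2 draws) = (12/13)^2 = 144/169
P(≥1 Queen) = 1 - 144/169 = 25/169

P = 25/169 ≈ 14.79%


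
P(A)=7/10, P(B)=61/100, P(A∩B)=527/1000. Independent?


P(A)×P(B) = 427/1000
P(A∩B) = 527/1000
Not equal → NOT independent

No, not independent


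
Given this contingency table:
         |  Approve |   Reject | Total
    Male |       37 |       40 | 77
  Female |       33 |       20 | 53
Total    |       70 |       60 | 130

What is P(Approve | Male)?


P(Approve | Male) = 37/(37+40) = 37/77

P(Approve|Male) = 37/77 ≈ 48.05%


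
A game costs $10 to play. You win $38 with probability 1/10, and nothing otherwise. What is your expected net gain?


E[gain] = (38-10)×1/10 + (-10)×9/10
= 14/5 - 9 = -31/5

Expected net gain = $-31/5 ≈ $-6.20


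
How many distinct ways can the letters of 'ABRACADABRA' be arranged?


Letters: 11, freq: {'A': 5, 'B': 2, 'R': 2, 'C': 1, 'D': 1}
11!/(5!×2!×2!×1!×1!) = 39916800/480 = 83160

83160


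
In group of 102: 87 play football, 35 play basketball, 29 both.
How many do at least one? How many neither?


|A∪B| = 87+35-29 = 93
Neither = 102-93 = 9

At least one: 93; Neither: 9


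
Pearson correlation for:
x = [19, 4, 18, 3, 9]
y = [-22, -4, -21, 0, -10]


n=5, Σx=53, Σy=-57, Σxy=-902, Σx²=791, Σy²=1041
r = (5×(-902) - 53×(-57))/√((5×791 - 53²)(5×1041 - (-57)²))
= -1489/√(1146×1956) = -1489/√2241576 ≈ -1489/1497.1894 ≈ -0.9945

r ≈ -0.9945


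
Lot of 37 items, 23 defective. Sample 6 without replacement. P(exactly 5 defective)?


Hypergeometric: C(23,5)×C(14,1)/C(37,6)
= 33649×14/2324784 = 3059/15096

P(X=5) = 3059/15096 ≈ 20.26%


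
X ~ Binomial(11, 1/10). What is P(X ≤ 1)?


P(X ≤ 1) = Σ P(X=i) for i=0..1
P(X=0) = 31381059609/100000000000
P(X=1) = 38354628411/100000000000
Sum = 3486784401/5000000000

P(X ≤ 1) = 3486784401/5000000000 ≈ 69.74%


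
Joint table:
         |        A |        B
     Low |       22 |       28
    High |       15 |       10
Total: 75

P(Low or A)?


P(Low∨A) = P(Low) + P(A) - P(Low∧A)
= (50 + 37 - 22)/75 = 65/75 = 13/15

P = 13/15 ≈ 86.67%


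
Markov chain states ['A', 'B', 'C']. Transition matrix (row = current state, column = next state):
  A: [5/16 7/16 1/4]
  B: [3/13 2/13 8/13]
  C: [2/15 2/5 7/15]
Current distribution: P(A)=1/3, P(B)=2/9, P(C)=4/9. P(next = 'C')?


P(next=C) = Σᵢ P(now=i)×P(i→C)
= 1/3×1/4 + 2/9×8/13 + 4/9×7/15
= 1/12 + 16/117 + 28/135 = 3001/7020

P = 3001/7020 ≈ 0.4275


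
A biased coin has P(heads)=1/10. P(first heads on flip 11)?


Geometric: P(X=11) = (1-p)^(k-1)×p = (9/10)^10×1/10 = 3486784401/100000000000

P(X=11) = 3486784401/100000000000 ≈ 3.49%


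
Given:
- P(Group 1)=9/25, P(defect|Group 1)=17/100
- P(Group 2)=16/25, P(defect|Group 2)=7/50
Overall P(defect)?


P(B) = Σ P(B|Aᵢ)×P(Aᵢ)
  17/100×9/25 = 153/2500
  7/50×16/25 = 56/625
Sum = 377/2500

P(defect) = 377/2500 ≈ 15.08%


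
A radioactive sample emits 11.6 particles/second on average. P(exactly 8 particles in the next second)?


Poisson(λ=11.6): P(X=8) = e^(-λ)×λ^k/k!
= e^(-11.6) × 11.6^8 / 8!
≈ 9.166087736e-06 × 327841489.198 / 40320 ≈ 0.074529

P(X=8) ≈ 0.074529 ≈ 7.45%


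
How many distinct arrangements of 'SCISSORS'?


Letters: 8, freq: {'S': 4, 'C': 1, 'I': 1, 'O': 1, 'R': 1}
8!/(4!×1!×1!×1!×1!) = 40320/24 = 1680

1680


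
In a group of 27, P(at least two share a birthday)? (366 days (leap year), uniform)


P(all different) = Π(366-i)/366 for i=0..26
= 0.374173
P(match) = 1 - 0.374173 = 0.625827

P ≈ 0.6258 ≈ 62.58%


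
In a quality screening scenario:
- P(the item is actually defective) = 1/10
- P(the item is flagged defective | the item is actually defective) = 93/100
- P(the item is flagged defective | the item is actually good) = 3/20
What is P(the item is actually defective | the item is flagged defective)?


Using Bayes' theorem:
P(A|B) = P(B|A)·P(A) / P(B)

P(the item is flagged defective) = 93/100 × 1/10 + 3/20 × 9/10
= 93/1000 + 27/200 = 57/250

P(the item is actually defective|the item is flagged defective) = (93/1000) / (57/250) = 31/76

P(the item is actually defective|the item is flagged defective) = 31/76 ≈ 40.79%


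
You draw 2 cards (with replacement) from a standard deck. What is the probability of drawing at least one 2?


P(not a 2) = 48/52 = 12/13
P(none in 2 draws) = (12/13)^2 = 144/169
P(≥1 2) = 1 - 144/169 = 25/169

P = 25/169 ≈ 14.79%


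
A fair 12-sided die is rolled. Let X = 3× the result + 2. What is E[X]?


E[die] = (1+12)/2 = 13/2
E[X] = 3×13/2 + 2 = 43/2

E[X] = 43/2


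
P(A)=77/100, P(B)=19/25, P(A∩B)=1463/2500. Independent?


P(A)×P(B) = 1463/2500
P(A∩B) = 1463/2500
Equal ✓ → Independent

Yes, independent


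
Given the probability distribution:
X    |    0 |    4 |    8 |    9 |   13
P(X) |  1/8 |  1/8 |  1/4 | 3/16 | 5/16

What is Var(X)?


E[X] = 33/4
E[X²] = 86
Var(X) = E[X²] - (E[X])² = 86 - 1089/16 = 287/16

Var(X) = 287/16 ≈ 17.9375


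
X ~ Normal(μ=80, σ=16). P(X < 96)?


z = (96-80)/16 = 1.0
P(Z < 1.0) = 0.8413

P(X < 96) ≈ 0.8413


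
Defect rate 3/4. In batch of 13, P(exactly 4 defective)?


Binomial: P(X=4) = C(13,4)×p^4×(1-p)^9
= 715 × 81/256 × 1/262144 = 57915/67108864

P(X=4) = 57915/67108864 ≈ 0.09%


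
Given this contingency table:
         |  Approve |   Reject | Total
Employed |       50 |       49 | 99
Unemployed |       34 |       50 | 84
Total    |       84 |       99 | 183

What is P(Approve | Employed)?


P(Approve | Employed) = 50/(50+49) = 50/99

P(Approve|Employed) = 50/99 ≈ 50.51%


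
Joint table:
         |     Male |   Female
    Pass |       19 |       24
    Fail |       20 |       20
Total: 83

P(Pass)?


P(Pass) = (19+24)/83 = 43/83

P(Pass) = 43/83 ≈ 51.81%


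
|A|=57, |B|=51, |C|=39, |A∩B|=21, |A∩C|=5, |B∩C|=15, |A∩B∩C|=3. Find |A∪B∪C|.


|A∪B∪C| = 57+51+39-21-5-15+3 = 109

|A∪B∪C| = 109


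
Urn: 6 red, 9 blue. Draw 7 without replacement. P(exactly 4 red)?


Hypergeometric: C(6,4)×C(9,3)/C(15,7)
= 15×84/6435 = 28/143

P(X=4) = 28/143 ≈ 19.58%


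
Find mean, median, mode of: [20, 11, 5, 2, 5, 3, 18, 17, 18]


Sorted: [2, 3, 5, 5, 11, 17, 18, 18, 20]
Mean = 99/9 = 11
Median = 11
Freq: {20: 1, 11: 1, 5: 2, 2: 1, 3: 1, 18: 2, 17: 1}
Mode: [5, 18]

Mean=11, Median=11, Mode=[5, 18]


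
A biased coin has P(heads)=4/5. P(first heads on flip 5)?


Geometric: P(X=5) = (1-p)^(k-1)×p = (1/5)^4×4/5 = 4/3125

P(X=5) = 4/3125 ≈ 0.13%


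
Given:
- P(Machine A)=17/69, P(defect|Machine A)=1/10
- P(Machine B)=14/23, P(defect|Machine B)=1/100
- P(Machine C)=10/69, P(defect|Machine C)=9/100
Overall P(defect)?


P(B) = Σ P(B|Aᵢ)×P(Aᵢ)
  1/10×17/69 = 17/690
  1/100×14/23 = 7/1150
  9/100×10/69 = 3/230
Sum = 151/3450

P(defect) = 151/3450 ≈ 4.38%


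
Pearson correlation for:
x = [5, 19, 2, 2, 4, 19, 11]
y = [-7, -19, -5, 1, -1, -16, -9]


n=7, Σx=62, Σy=-56, Σxy=-811, Σx²=892, Σy²=774
r = (7×(-811) - 62×(-56))/√((7×892 - 62²)(7×774 - (-56)²))
= -2205/√(2400×2282) = -2205/√5476800 ≈ -2205/2340.2564 ≈ -0.9422

r ≈ -0.9422


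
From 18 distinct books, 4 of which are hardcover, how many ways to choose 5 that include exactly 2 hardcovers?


Choose 2 of the 4 hardcovers and 3 of the other 14 books:
C(4,2)×C(14,3) = 6×364 = 2184

2184


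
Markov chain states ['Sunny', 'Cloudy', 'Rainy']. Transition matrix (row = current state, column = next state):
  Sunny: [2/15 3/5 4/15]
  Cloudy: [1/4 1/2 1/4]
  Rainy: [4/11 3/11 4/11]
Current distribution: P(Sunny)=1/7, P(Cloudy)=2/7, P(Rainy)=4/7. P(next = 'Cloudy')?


P(next=Cloudy) = Σᵢ P(now=i)×P(i→Cloudy)
= 1/7×3/5 + 2/7×1/2 + 4/7×3/11
= 3/35 + 1/7 + 12/77 = 148/385

P = 148/385 ≈ 0.3844


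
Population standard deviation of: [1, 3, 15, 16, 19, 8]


Mean = 62/6 = 31/3
  (1-31/3)²=784/9
  (3-31/3)²=484/9
  (15-31/3)²=196/9
  (16-31/3)²=289/9
  (19-31/3)²=676/9
  (8-31/3)²=49/9
Σ(x-μ)² = 826/3
σ² = (826/3)/6 = 413/9

σ = √(413/9) ≈ 6.7741


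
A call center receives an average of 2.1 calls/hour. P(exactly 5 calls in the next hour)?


Poisson(λ=2.1): P(X=5) = e^(-λ)×λ^k/k!
= e^(-2.1) × 2.1^5 / 5!
≈ 0.1224564283 × 40.84101 / 120 ≈ 0.041677

P(X=5) ≈ 0.041677 ≈ 4.17%


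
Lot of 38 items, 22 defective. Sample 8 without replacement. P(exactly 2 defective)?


Hypergeometric: C(22,2)×C(16,6)/C(38,8)
= 231×8008/48903492 = 14014/370481

P(X=2) = 14014/370481 ≈ 3.78%


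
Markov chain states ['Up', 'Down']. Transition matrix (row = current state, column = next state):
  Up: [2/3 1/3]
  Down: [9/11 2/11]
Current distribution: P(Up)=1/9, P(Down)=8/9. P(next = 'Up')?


P(next=Up) = Σᵢ P(now=i)×P(i→Up)
= 1/9×2/3 + 8/9×9/11
= 2/27 + 8/11 = 238/297

P = 238/297 ≈ 0.8013


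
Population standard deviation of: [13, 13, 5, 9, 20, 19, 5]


Mean = 84/7 = 12
  (13-12)²=1
  (13-12)²=1
  (5-12)²=49
  (9-12)²=9
  (20-12)²=64
  (19-12)²=49
  (5-12)²=49
Σ(x-μ)² = 222
σ² = 222/7

σ = √(222/7) ≈ 5.6315


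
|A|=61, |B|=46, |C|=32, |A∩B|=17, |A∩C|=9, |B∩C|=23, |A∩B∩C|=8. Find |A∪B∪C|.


|A∪B∪C| = 61+46+32-17-9-23+8 = 98

|A∪B∪C| = 98


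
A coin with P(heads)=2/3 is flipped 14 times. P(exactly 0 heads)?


Binomial: P(X=0) = C(14,0)×p^0×(1-p)^14
= 1 × 1 × 1/4782969 = 1/4782969

P(X=0) = 1/4782969 ≈ 0.00%


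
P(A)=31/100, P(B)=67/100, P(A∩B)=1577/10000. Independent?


P(A)×P(B) = 2077/10000
P(A∩B) = 1577/10000
Not equal → NOT independent

No, not independent


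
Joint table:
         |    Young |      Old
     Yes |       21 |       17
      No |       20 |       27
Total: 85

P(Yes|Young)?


P(Yes|Young) = 21/(21+20) = 21/41

P = 21/41 ≈ 51.22%


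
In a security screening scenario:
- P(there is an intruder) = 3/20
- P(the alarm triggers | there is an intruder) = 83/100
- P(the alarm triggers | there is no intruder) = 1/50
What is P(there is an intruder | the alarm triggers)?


Using Bayes' theorem:
P(A|B) = P(B|A)·P(A) / P(B)

P(the alarm triggers) = 83/100 × 3/20 + 1/50 × 17/20
= 249/2000 + 17/1000 = 283/2000

P(there is an intruder|the alarm triggers) = (249/2000) / (283/2000) = 249/283

P(there is an intruder|the alarm triggers) = 249/283 ≈ 87.99%


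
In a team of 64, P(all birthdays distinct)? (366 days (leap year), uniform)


P(all different) = Π(366-i)/366 for i=0..63
= (366/366)×(365/366)×...×(303/366)
= 0.002858

P ≈ 0.0029 ≈ 0.29%


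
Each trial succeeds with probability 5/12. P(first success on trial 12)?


Geometric: P(X=12) = (1-p)^(k-1)×p = (7/12)^11×5/12 = 9886633715/8916100448256

P(X=12) = 9886633715/8916100448256 ≈ 0.11%


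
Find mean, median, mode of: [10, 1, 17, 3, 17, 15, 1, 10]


Sorted: [1, 1, 3, 10, 10, 15, 17, 17]
Mean = 74/8 = 37/4
Median = 10
Freq: {10: 2, 1: 2, 17: 2, 3: 1, 15: 1}
Mode: [1, 10, 17]

Mean=37/4, Median=10, Mode=[1, 10, 17]


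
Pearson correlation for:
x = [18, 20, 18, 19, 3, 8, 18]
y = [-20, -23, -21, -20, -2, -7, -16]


n=7, Σx=104, Σy=-109, Σxy=-1928, Σx²=1806, Σy²=2079
r = (7×(-1928) - 104×(-109))/√((7×1806 - 104²)(7×2079 - (-109)²))
= -2160/√(1826×2672) = -2160/√4879072 ≈ -2160/2208.8622 ≈ -0.9779

r ≈ -0.9779


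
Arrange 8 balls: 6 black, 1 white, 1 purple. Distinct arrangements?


8!/(6!×1!×1!) = 56

56


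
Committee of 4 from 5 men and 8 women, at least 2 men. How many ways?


Count by #men:
  2M,2W: C(5,2)×C(8,2)=280
  3M,1W: C(5,3)×C(8,1)=80
  4M,0W: C(5,4)×C(8,0)=5
Total = 365

365


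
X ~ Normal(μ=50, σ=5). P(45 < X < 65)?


z₁=(45-50)/5=-1.0, z₂=(65-50)/5=3.0
P = Φ(3.0) - Φ(-1.0) = 0.998650 - 0.158655 = 0.839995 ≈ 0.8400

P(45 < X < 65) ≈ 0.8400


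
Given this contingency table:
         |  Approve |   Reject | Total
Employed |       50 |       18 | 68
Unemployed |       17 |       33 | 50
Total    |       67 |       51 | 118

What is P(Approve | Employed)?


P(Approve | Employed) = 50/(50+18) = 50/68 = 25/34

P(Approve|Employed) = 25/34 ≈ 73.53%


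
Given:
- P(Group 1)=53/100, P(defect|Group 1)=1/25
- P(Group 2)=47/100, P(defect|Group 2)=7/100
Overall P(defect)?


P(B) = Σ P(B|Aᵢ)×P(Aᵢ)
  1/25×53/100 = 53/2500
  7/100×47/100 = 329/10000
Sum = 541/10000

P(defect) = 541/10000 ≈ 5.41%


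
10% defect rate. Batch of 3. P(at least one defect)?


P(all good) = (9/10)^3 = 729/1000
P(≥1 defect) = 271/1000

P = 271/1000 ≈ 27.10%


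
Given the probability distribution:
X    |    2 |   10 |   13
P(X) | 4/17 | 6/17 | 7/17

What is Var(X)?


E[X] = 159/17
E[X²] = 1799/17
Var(X) = E[X²] - (E[X])² = 1799/17 - 25281/289 = 5302/289

Var(X) = 5302/289 ≈ 18.3460


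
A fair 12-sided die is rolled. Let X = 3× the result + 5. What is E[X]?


E[die] = (1+12)/2 = 13/2
E[X] = 3×13/2 + 5 = 49/2

E[X] = 49/2


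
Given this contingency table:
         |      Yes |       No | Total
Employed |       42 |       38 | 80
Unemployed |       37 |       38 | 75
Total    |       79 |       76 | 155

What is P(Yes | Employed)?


P(Yes | Employed) = 42/(42+38) = 42/80 = 21/40

P(Yes|Employed) = 21/40 ≈ 52.50%


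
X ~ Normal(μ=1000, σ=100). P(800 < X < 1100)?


z₁=(800-1000)/100=-2.0, z₂=(1100-1000)/100=1.0
P = Φ(1.0) - Φ(-2.0) = 0.841345 - 0.022750 = 0.818595 ≈ 0.8186

P(800 < X < 1100) ≈ 0.8186


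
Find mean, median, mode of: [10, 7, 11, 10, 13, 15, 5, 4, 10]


Sorted: [4, 5, 7, 10, 10, 10, 11, 13, 15]
Mean = 85/9
Median = 10
Freq: {10: 3, 7: 1, 11: 1, 13: 1, 15: 1, 5: 1, 4: 1}
Mode: [10]

Mean=85/9, Median=10, Mode=10


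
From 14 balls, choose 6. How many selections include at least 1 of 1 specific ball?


Complement: C(14,6) - C(13,6) = 3003 - 1716 = 1287

1287


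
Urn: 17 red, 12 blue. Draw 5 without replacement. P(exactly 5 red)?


Hypergeometric: C(17,5)×C(12,0)/C(29,5)
= 6188×1/118755 = 68/1305

P(X=5) = 68/1305 ≈ 5.21%


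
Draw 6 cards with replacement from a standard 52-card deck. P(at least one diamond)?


P(not a diamond) = 39/52 = 3/4
P(none in 6 draws) = (3/4)^6 = 729/4096
P(≥1 diamond) = 1 - 729/4096 = 3367/4096

P = 3367/4096 ≈ 82.20%


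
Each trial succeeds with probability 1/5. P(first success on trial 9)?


Geometric: P(X=9) = (1-p)^(k-1)×p = (4/5)^8×1/5 = 65536/1953125

P(X=9) = 65536/1953125 ≈ 3.36%


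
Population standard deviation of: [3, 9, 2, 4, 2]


Mean = 20/5 = 4
  (3-4)²=1
  (9-4)²=25
  (2-4)²=4
  (4-4)²=0
  (2-4)²=4
Σ(x-μ)² = 34
σ² = 34/5

σ = √(34/5) ≈ 2.6077
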